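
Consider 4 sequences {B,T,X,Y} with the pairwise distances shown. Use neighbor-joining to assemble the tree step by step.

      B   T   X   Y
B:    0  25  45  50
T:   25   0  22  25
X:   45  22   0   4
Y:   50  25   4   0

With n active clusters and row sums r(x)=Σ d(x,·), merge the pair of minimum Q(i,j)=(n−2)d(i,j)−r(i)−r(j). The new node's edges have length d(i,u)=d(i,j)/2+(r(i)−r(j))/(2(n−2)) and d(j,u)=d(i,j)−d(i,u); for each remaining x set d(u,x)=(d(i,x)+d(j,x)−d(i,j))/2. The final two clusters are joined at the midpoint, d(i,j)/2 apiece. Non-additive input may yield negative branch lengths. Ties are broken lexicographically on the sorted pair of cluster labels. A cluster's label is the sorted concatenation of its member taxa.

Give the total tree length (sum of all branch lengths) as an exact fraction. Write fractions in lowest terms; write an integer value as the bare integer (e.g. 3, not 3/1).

iteration 1: select B,T (d=25, Q=-142); attach at lengths (49/2, 1/2); label the merged cluster BT
  updated: d(BT,X)=21, d(BT,Y)=25
iteration 2: select BT,X (d=21, Q=-50); attach at lengths (21, 0); label the merged cluster BTX
  updated: d(BTX,Y)=4
iteration 3: select BTX,Y (d=4); attach at lengths (2, 2); label the merged cluster BTXY
final tree: (((B:49/2,T:1/2):21,X:0):2,Y:2)
total length: 50

50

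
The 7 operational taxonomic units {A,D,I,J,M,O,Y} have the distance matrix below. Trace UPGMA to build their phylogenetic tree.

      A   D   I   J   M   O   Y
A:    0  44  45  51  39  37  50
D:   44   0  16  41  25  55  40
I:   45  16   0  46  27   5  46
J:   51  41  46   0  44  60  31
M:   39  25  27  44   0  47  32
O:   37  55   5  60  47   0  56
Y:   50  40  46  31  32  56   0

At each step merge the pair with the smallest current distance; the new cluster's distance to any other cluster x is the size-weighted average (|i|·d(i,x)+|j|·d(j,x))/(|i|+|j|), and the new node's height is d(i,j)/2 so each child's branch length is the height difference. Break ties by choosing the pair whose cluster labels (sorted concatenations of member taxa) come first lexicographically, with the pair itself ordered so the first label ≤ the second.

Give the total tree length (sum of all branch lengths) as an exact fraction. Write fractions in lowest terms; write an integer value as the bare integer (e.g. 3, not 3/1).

1. join I+O (d=5) ⇒ IO; edges |I|=5/2, |O|=5/2
  updated: d(A,IO)=41, d(D,IO)=71/2, d(IO,J)=53, d(IO,M)=37, d(IO,Y)=51
2. join D+M (d=25) ⇒ DM; edges |D|=25/2, |M|=25/2
  updated: d(A,DM)=83/2, d(DM,IO)=145/4, d(DM,J)=85/2, d(DM,Y)=36
3. join J+Y (d=31) ⇒ JY; edges |J|=31/2, |Y|=31/2
  updated: d(A,JY)=101/2, d(DM,JY)=157/4, d(IO,JY)=52
4. join DM+IO (d=145/4) ⇒ DIMO; edges |DM|=45/8, |IO|=125/8
  updated: d(A,DIMO)=165/4, d(DIMO,JY)=365/8
5. join A+DIMO (d=165/4) ⇒ ADIMO; edges |A|=165/8, |DIMO|=5/2
  updated: d(ADIMO,JY)=233/5
6. join ADIMO+JY (d=233/5) ⇒ ADIJMOY; edges |ADIMO|=107/40, |JY|=39/5
final tree: ((A:165/8,((D:25/2,M:25/2):45/8,(I:5/2,O:5/2):125/8):5/2):107/40,(J:31/2,Y:31/2):39/5)
total length: 2317/20

2317/20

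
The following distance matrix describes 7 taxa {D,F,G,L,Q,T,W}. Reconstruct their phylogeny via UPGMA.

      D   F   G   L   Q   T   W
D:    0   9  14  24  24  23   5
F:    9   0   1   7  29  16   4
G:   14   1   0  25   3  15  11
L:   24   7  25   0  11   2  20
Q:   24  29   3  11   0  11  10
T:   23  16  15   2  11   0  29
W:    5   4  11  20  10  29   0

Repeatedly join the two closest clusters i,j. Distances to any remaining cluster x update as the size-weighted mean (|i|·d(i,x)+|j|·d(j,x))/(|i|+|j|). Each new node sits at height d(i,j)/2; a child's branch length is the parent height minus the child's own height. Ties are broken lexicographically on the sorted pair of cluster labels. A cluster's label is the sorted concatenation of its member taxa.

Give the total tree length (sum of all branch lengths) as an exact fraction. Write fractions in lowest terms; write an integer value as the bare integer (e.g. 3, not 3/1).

33

step 1: merge (F,G) at d=1; branch lengths F→1/2, G→1/2; new cluster FG
  updated: d(D,FG)=23/2, d(FG,L)=16, d(FG,Q)=16, d(FG,T)=31/2, d(FG,W)=15/2
step 2: merge (L,T) at d=2; branch lengths L→1, T→1; new cluster LT
  updated: d(D,LT)=47/2, d(FG,LT)=63/4, d(LT,Q)=11, d(LT,W)=49/2
step 3: merge (D,W) at d=5; branch lengths D→5/2, W→5/2; new cluster DW
  updated: d(DW,FG)=19/2, d(DW,LT)=24, d(DW,Q)=17
step 4: merge (DW,FG) at d=19/2; branch lengths DW→9/4, FG→17/4; new cluster DFGW
  updated: d(DFGW,LT)=159/8, d(DFGW,Q)=33/2
step 5: merge (LT,Q) at d=11; branch lengths LT→9/2, Q→11/2; new cluster LQT
  updated: d(DFGW,LQT)=75/4
step 6: merge (DFGW,LQT) at d=75/4; branch lengths DFGW→37/8, LQT→31/8; new cluster DFGLQTW
final tree: (((D:5/2,W:5/2):9/4,(F:1/2,G:1/2):17/4):37/8,((L:1,T:1):9/2,Q:11/2):31/8)
total length: 33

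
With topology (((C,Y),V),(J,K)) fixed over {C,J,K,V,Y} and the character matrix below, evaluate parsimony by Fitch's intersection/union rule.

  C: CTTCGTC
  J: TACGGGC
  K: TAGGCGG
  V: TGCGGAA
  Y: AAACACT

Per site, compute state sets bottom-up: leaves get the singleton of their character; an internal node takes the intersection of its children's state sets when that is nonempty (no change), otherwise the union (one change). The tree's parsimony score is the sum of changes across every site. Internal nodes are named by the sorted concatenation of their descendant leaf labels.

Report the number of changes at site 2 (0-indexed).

3

CY@0: {C} ∪ {A} = {A,C} (union, +1)
CVY@0: {A,C} ∪ {T} = {A,C,T} (union, +1)
JK@0: {T} ∩ {T} = {T} (intersection, +0)
CJKVY@0: {A,C,T} ∩ {T} = {T} (intersection, +0)
CY@1: {T} ∪ {A} = {A,T} (union, +1)
CVY@1: {A,T} ∪ {G} = {A,G,T} (union, +1)
JK@1: {A} ∩ {A} = {A} (intersection, +0)
CJKVY@1: {A,G,T} ∩ {A} = {A} (intersection, +0)
CY@2: {T} ∪ {A} = {A,T} (union, +1)
CVY@2: {A,T} ∪ {C} = {A,C,T} (union, +1)
JK@2: {C} ∪ {G} = {C,G} (union, +1)
CJKVY@2: {A,C,T} ∩ {C,G} = {C} (intersection, +0)
CY@3: {C} ∩ {C} = {C} (intersection, +0)
CVY@3: {C} ∪ {G} = {C,G} (union, +1)
JK@3: {G} ∩ {G} = {G} (intersection, +0)
CJKVY@3: {C,G} ∩ {G} = {G} (intersection, +0)
CY@4: {G} ∪ {A} = {A,G} (union, +1)
CVY@4: {A,G} ∩ {G} = {G} (intersection, +0)
JK@4: {G} ∪ {C} = {C,G} (union, +1)
CJKVY@4: {G} ∩ {C,G} = {G} (intersection, +0)
CY@5: {T} ∪ {C} = {C,T} (union, +1)
CVY@5: {C,T} ∪ {A} = {A,C,T} (union, +1)
JK@5: {G} ∩ {G} = {G} (intersection, +0)
CJKVY@5: {A,C,T} ∪ {G} = {A,C,G,T} (union, +1)
CY@6: {C} ∪ {T} = {C,T} (union, +1)
CVY@6: {C,T} ∪ {A} = {A,C,T} (union, +1)
JK@6: {C} ∪ {G} = {C,G} (union, +1)
CJKVY@6: {A,C,T} ∩ {C,G} = {C} (intersection, +0)
per-site changes: [2, 2, 3, 1, 2, 3, 3]; total = 16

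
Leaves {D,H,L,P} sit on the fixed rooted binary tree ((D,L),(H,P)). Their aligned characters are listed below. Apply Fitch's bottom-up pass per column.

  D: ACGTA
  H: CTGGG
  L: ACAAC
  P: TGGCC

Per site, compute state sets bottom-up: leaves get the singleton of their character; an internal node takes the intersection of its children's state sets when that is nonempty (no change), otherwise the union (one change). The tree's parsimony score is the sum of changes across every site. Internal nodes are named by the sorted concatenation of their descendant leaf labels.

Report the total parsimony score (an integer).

10

DL@0: {A} ∩ {A} = {A} (intersection, +0)
HP@0: {C} ∪ {T} = {C,T} (union, +1)
DHLP@0: {A} ∪ {C,T} = {A,C,T} (union, +1)
DL@1: {C} ∩ {C} = {C} (intersection, +0)
HP@1: {T} ∪ {G} = {G,T} (union, +1)
DHLP@1: {C} ∪ {G,T} = {C,G,T} (union, +1)
DL@2: {G} ∪ {A} = {A,G} (union, +1)
HP@2: {G} ∩ {G} = {G} (intersection, +0)
DHLP@2: {A,G} ∩ {G} = {G} (intersection, +0)
DL@3: {T} ∪ {A} = {A,T} (union, +1)
HP@3: {G} ∪ {C} = {C,G} (union, +1)
DHLP@3: {A,T} ∪ {C,G} = {A,C,G,T} (union, +1)
DL@4: {A} ∪ {C} = {A,C} (union, +1)
HP@4: {G} ∪ {C} = {C,G} (union, +1)
DHLP@4: {A,C} ∩ {C,G} = {C} (intersection, +0)
per-site changes: [2, 2, 1, 3, 2]; total = 10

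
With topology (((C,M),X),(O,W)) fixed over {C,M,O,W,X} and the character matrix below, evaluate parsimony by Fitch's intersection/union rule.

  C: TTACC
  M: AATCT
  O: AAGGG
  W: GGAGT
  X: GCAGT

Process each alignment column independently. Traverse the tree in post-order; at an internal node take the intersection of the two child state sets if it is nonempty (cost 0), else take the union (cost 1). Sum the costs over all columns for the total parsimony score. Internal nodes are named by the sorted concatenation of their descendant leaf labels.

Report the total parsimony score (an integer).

11

site 0, node CM: C={T} ∪ M={A} → {A,T} (+1)
site 0, node CMX: CM={A,T} ∪ X={G} → {A,G,T} (+1)
site 0, node OW: O={A} ∪ W={G} → {A,G} (+1)
site 0, node CMOWX: CMX={A,G,T} ∩ OW={A,G} → {A,G} (+0)
site 1, node CM: C={T} ∪ M={A} → {A,T} (+1)
site 1, node CMX: CM={A,T} ∪ X={C} → {A,C,T} (+1)
site 1, node OW: O={A} ∪ W={G} → {A,G} (+1)
site 1, node CMOWX: CMX={A,C,T} ∩ OW={A,G} → {A} (+0)
site 2, node CM: C={A} ∪ M={T} → {A,T} (+1)
site 2, node CMX: CM={A,T} ∩ X={A} → {A} (+0)
site 2, node OW: O={G} ∪ W={A} → {A,G} (+1)
site 2, node CMOWX: CMX={A} ∩ OW={A,G} → {A} (+0)
site 3, node CM: C={C} ∩ M={C} → {C} (+0)
site 3, node CMX: CM={C} ∪ X={G} → {C,G} (+1)
site 3, node OW: O={G} ∩ W={G} → {G} (+0)
site 3, node CMOWX: CMX={C,G} ∩ OW={G} → {G} (+0)
site 4, node CM: C={C} ∪ M={T} → {C,T} (+1)
site 4, node CMX: CM={C,T} ∩ X={T} → {T} (+0)
site 4, node OW: O={G} ∪ W={T} → {G,T} (+1)
site 4, node CMOWX: CMX={T} ∩ OW={G,T} → {T} (+0)
per-site changes: [3, 3, 2, 1, 2]; total = 11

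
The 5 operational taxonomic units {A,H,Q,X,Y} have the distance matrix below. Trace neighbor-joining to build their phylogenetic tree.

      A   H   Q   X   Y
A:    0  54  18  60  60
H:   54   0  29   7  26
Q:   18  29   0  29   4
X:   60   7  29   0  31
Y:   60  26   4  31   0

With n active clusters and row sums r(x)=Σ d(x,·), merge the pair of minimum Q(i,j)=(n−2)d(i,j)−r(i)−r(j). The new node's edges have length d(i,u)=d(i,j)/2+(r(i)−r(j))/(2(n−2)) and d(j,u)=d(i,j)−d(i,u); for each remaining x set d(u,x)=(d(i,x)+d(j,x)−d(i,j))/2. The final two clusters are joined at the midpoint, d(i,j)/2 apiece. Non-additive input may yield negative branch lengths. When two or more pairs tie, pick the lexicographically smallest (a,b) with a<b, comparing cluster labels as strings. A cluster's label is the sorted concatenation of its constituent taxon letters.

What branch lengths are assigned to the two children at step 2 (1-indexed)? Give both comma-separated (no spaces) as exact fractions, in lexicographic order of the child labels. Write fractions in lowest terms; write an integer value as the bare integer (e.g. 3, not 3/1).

30,-12

step 1: merge (H,X) at d=7, Q=-222; branch lengths H→5/3, X→16/3; new cluster HX
  updated: d(A,HX)=107/2, d(HX,Q)=51/2, d(HX,Y)=25
step 2: merge (A,Q) at d=18, Q=-143; branch lengths A→30, Q→-12; new cluster AQ
  updated: d(AQ,HX)=61/2, d(AQ,Y)=23
step 3: merge (AQ,HX) at d=61/2, Q=-157/2; branch lengths AQ→57/4, HX→65/4; new cluster AHQX
  updated: d(AHQX,Y)=35/4
step 4: merge (AHQX,Y) at d=35/4; branch lengths AHQX→35/8, Y→35/8; new cluster AHQXY
final tree: (((A:30,Q:-12):57/4,(H:5/3,X:16/3):65/4):35/8,Y:35/8)
total length: 257/4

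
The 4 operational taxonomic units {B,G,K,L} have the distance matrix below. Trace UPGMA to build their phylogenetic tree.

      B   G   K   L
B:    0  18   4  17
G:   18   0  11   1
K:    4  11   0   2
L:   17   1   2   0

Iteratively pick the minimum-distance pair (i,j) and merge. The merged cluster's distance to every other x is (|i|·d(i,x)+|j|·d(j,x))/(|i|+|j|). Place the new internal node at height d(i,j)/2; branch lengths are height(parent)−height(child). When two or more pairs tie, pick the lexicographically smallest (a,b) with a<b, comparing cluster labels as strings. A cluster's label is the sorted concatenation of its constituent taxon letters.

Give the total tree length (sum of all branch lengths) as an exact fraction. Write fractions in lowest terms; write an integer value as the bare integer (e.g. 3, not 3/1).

29/2

1. join G+L (d=1) ⇒ GL; edges |G|=1/2, |L|=1/2
  updated: d(B,GL)=35/2, d(GL,K)=13/2
2. join B+K (d=4) ⇒ BK; edges |B|=2, |K|=2
  updated: d(BK,GL)=12
3. join BK+GL (d=12) ⇒ BGKL; edges |BK|=4, |GL|=11/2
final tree: ((B:2,K:2):4,(G:1/2,L:1/2):11/2)
total length: 29/2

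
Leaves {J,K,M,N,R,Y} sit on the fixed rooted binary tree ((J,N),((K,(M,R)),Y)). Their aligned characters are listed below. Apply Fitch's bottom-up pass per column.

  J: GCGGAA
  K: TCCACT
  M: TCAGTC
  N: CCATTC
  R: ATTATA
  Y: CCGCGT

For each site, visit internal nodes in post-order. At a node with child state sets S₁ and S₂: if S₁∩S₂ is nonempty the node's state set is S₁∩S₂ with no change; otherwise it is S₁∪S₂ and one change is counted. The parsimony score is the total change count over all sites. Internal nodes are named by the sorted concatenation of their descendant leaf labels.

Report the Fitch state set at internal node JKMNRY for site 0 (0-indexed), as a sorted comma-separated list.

C

JN@0: {G} ∪ {C} = {C,G} (union, +1)
MR@0: {T} ∪ {A} = {A,T} (union, +1)
KMR@0: {T} ∩ {A,T} = {T} (intersection, +0)
KMRY@0: {T} ∪ {C} = {C,T} (union, +1)
JKMNRY@0: {C,G} ∩ {C,T} = {C} (intersection, +0)
JN@1: {C} ∩ {C} = {C} (intersection, +0)
MR@1: {C} ∪ {T} = {C,T} (union, +1)
KMR@1: {C} ∩ {C,T} = {C} (intersection, +0)
KMRY@1: {C} ∩ {C} = {C} (intersection, +0)
JKMNRY@1: {C} ∩ {C} = {C} (intersection, +0)
JN@2: {G} ∪ {A} = {A,G} (union, +1)
MR@2: {A} ∪ {T} = {A,T} (union, +1)
KMR@2: {C} ∪ {A,T} = {A,C,T} (union, +1)
KMRY@2: {A,C,T} ∪ {G} = {A,C,G,T} (union, +1)
JKMNRY@2: {A,G} ∩ {A,C,G,T} = {A,G} (intersection, +0)
JN@3: {G} ∪ {T} = {G,T} (union, +1)
MR@3: {G} ∪ {A} = {A,G} (union, +1)
KMR@3: {A} ∩ {A,G} = {A} (intersection, +0)
KMRY@3: {A} ∪ {C} = {A,C} (union, +1)
JKMNRY@3: {G,T} ∪ {A,C} = {A,C,G,T} (union, +1)
JN@4: {A} ∪ {T} = {A,T} (union, +1)
MR@4: {T} ∩ {T} = {T} (intersection, +0)
KMR@4: {C} ∪ {T} = {C,T} (union, +1)
KMRY@4: {C,T} ∪ {G} = {C,G,T} (union, +1)
JKMNRY@4: {A,T} ∩ {C,G,T} = {T} (intersection, +0)
JN@5: {A} ∪ {C} = {A,C} (union, +1)
MR@5: {C} ∪ {A} = {A,C} (union, +1)
KMR@5: {T} ∪ {A,C} = {A,C,T} (union, +1)
KMRY@5: {A,C,T} ∩ {T} = {T} (intersection, +0)
JKMNRY@5: {A,C} ∪ {T} = {A,C,T} (union, +1)
per-site changes: [3, 1, 4, 4, 3, 4]; total = 19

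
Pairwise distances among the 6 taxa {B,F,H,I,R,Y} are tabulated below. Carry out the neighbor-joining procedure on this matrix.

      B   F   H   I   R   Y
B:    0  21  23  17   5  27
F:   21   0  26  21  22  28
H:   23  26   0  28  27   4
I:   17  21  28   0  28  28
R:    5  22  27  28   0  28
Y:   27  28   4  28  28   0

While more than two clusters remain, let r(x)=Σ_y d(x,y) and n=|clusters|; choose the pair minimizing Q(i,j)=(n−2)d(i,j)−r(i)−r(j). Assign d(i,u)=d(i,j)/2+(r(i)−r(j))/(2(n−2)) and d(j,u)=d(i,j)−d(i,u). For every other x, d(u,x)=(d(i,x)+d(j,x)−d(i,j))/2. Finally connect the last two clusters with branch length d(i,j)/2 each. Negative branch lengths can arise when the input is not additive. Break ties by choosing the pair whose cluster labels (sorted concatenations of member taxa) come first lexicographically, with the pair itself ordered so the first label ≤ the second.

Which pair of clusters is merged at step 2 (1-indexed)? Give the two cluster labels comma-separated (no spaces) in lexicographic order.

iteration 1: select H,Y (d=4, Q=-207); attach at lengths (9/8, 23/8); label the merged cluster HY
  updated: d(B,HY)=23, d(F,HY)=25, d(HY,I)=26, d(HY,R)=51/2
iteration 2: select B,R (d=5, Q=-263/2); attach at lengths (1/12, 59/12); label the merged cluster BR
  updated: d(BR,F)=19, d(BR,HY)=87/4, d(BR,I)=20
iteration 3: select BR,HY (d=87/4, Q=-90); attach at lengths (63/8, 111/8); label the merged cluster BHRY
  updated: d(BHRY,F)=89/8, d(BHRY,I)=97/8
iteration 4: select BHRY,F (d=89/8, Q=-177/4); attach at lengths (9/8, 10); label the merged cluster BFHRY
  updated: d(BFHRY,I)=11
iteration 5: select BFHRY,I (d=11); attach at lengths (11/2, 11/2); label the merged cluster BFHIRY
final tree: ((((B:1/12,R:59/12):63/8,(H:9/8,Y:23/8):111/8):9/8,F:10):11/2,I:11/2)
total length: 423/8

B,R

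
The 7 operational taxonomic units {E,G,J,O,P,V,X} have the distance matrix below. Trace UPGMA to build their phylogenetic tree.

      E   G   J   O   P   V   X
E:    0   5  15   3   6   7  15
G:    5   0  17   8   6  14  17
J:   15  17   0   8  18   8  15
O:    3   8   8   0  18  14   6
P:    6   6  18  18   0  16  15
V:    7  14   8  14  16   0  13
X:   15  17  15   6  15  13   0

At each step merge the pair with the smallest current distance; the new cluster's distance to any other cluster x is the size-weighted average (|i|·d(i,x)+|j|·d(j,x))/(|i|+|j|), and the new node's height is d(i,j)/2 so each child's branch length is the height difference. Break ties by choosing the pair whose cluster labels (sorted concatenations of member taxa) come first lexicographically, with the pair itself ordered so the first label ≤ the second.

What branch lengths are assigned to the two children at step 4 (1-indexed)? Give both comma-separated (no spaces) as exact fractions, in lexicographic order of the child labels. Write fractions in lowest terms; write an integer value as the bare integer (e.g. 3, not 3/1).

25/8,13/8

iteration 1: select E,O (d=3); attach at lengths (3/2, 3/2); label the merged cluster EO
  updated: d(EO,G)=13/2, d(EO,J)=23/2, d(EO,P)=12, d(EO,V)=21/2, d(EO,X)=21/2
iteration 2: select G,P (d=6); attach at lengths (3, 3); label the merged cluster GP
  updated: d(EO,GP)=37/4, d(GP,J)=35/2, d(GP,V)=15, d(GP,X)=16
iteration 3: select J,V (d=8); attach at lengths (4, 4); label the merged cluster JV
  updated: d(EO,JV)=11, d(GP,JV)=65/4, d(JV,X)=14
iteration 4: select EO,GP (d=37/4); attach at lengths (25/8, 13/8); label the merged cluster EGOP
  updated: d(EGOP,JV)=109/8, d(EGOP,X)=53/4
iteration 5: select EGOP,X (d=53/4); attach at lengths (2, 53/8); label the merged cluster EGOPX
  updated: d(EGOPX,JV)=137/10
iteration 6: select EGOPX,JV (d=137/10); attach at lengths (9/40, 57/20); label the merged cluster EGJOPVX
final tree: ((((E:3/2,O:3/2):25/8,(G:3,P:3):13/8):2,X:53/8):9/40,(J:4,V:4):57/20)
total length: 669/20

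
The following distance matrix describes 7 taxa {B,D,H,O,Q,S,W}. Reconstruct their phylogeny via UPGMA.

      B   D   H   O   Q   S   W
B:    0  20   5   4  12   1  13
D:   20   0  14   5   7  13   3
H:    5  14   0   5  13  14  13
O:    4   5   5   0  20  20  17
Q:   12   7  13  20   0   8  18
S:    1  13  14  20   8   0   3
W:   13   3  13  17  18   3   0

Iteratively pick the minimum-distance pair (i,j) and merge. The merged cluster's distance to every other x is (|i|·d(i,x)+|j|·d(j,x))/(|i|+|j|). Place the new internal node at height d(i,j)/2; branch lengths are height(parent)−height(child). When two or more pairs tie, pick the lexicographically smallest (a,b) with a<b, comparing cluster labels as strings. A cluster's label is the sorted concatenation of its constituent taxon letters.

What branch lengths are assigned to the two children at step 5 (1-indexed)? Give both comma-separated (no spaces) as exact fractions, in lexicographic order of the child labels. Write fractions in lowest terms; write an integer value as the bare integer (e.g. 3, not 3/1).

37/8,29/8

iteration 1: select B,S (d=1); attach at lengths (1/2, 1/2); label the merged cluster BS
  updated: d(BS,D)=33/2, d(BS,H)=19/2, d(BS,O)=12, d(BS,Q)=10, d(BS,W)=8
iteration 2: select D,W (d=3); attach at lengths (3/2, 3/2); label the merged cluster DW
  updated: d(BS,DW)=49/4, d(DW,H)=27/2, d(DW,O)=11, d(DW,Q)=25/2
iteration 3: select H,O (d=5); attach at lengths (5/2, 5/2); label the merged cluster HO
  updated: d(BS,HO)=43/4, d(DW,HO)=49/4, d(HO,Q)=33/2
iteration 4: select BS,Q (d=10); attach at lengths (9/2, 5); label the merged cluster BQS
  updated: d(BQS,DW)=37/3, d(BQS,HO)=38/3
iteration 5: select DW,HO (d=49/4); attach at lengths (37/8, 29/8); label the merged cluster DHOW
  updated: d(BQS,DHOW)=25/2
iteration 6: select BQS,DHOW (d=25/2); attach at lengths (5/4, 1/8); label the merged cluster BDHOQSW
final tree: (((B:1/2,S:1/2):9/2,Q:5):5/4,((D:3/2,W:3/2):37/8,(H:5/2,O:5/2):29/8):1/8)
total length: 225/8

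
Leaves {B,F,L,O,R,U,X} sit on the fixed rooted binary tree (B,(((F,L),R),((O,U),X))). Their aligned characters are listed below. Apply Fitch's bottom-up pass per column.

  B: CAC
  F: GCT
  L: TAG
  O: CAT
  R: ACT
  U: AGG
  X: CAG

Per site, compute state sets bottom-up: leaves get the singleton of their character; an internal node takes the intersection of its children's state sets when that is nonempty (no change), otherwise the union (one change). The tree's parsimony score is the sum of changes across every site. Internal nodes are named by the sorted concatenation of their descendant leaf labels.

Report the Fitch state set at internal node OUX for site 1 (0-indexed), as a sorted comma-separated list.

A

FL@0: {G} ∪ {T} = {G,T} (union, +1)
FLR@0: {G,T} ∪ {A} = {A,G,T} (union, +1)
OU@0: {C} ∪ {A} = {A,C} (union, +1)
OUX@0: {A,C} ∩ {C} = {C} (intersection, +0)
FLORUX@0: {A,G,T} ∪ {C} = {A,C,G,T} (union, +1)
BFLORUX@0: {C} ∩ {A,C,G,T} = {C} (intersection, +0)
FL@1: {C} ∪ {A} = {A,C} (union, +1)
FLR@1: {A,C} ∩ {C} = {C} (intersection, +0)
OU@1: {A} ∪ {G} = {A,G} (union, +1)
OUX@1: {A,G} ∩ {A} = {A} (intersection, +0)
FLORUX@1: {C} ∪ {A} = {A,C} (union, +1)
BFLORUX@1: {A} ∩ {A,C} = {A} (intersection, +0)
FL@2: {T} ∪ {G} = {G,T} (union, +1)
FLR@2: {G,T} ∩ {T} = {T} (intersection, +0)
OU@2: {T} ∪ {G} = {G,T} (union, +1)
OUX@2: {G,T} ∩ {G} = {G} (intersection, +0)
FLORUX@2: {T} ∪ {G} = {G,T} (union, +1)
BFLORUX@2: {C} ∪ {G,T} = {C,G,T} (union, +1)
per-site changes: [4, 3, 4]; total = 11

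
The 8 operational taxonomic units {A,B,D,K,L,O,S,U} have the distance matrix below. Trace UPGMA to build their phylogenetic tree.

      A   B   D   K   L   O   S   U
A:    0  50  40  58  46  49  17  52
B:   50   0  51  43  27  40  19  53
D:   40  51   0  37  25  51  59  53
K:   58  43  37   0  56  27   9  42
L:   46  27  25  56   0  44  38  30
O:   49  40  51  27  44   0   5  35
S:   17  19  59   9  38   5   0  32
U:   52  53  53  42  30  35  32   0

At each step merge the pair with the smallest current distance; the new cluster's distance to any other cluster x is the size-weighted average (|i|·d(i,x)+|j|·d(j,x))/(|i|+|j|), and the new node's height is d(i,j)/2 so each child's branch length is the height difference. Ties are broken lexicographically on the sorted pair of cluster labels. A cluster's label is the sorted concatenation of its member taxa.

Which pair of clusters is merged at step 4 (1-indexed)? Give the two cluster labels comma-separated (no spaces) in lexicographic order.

B,KOS

1. join O+S (d=5) ⇒ OS; edges |O|=5/2, |S|=5/2
  updated: d(A,OS)=33, d(B,OS)=59/2, d(D,OS)=55, d(K,OS)=18, d(L,OS)=41, d(OS,U)=67/2
2. join K+OS (d=18) ⇒ KOS; edges |K|=9, |OS|=13/2
  updated: d(A,KOS)=124/3, d(B,KOS)=34, d(D,KOS)=49, d(KOS,L)=46, d(KOS,U)=109/3
3. join D+L (d=25) ⇒ DL; edges |D|=25/2, |L|=25/2
  updated: d(A,DL)=43, d(B,DL)=39, d(DL,KOS)=95/2, d(DL,U)=83/2
4. join B+KOS (d=34) ⇒ BKOS; edges |B|=17, |KOS|=8
  updated: d(A,BKOS)=87/2, d(BKOS,DL)=363/8, d(BKOS,U)=81/2
5. join BKOS+U (d=81/2) ⇒ BKOSU; edges |BKOS|=13/4, |U|=81/4
  updated: d(A,BKOSU)=226/5, d(BKOSU,DL)=223/5
6. join A+DL (d=43) ⇒ ADL; edges |A|=43/2, |DL|=9
  updated: d(ADL,BKOSU)=224/5
7. join ADL+BKOSU (d=224/5) ⇒ ABDKLOSU; edges |ADL|=9/10, |BKOSU|=43/20
final tree: ((A:43/2,(D:25/2,L:25/2):9):9/10,((B:17,(K:9,(O:5/2,S:5/2):13/2):8):13/4,U:81/4):43/20)
total length: 2551/20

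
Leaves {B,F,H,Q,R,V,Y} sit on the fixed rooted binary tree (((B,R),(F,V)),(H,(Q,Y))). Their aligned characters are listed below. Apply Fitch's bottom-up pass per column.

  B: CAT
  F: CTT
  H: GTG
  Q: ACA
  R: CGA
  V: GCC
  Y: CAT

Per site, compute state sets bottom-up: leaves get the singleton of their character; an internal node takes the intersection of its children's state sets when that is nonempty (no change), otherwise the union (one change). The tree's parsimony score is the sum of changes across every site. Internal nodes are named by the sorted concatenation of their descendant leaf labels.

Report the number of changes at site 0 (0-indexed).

site 0, node BR: B={C} ∩ R={C} → {C} (+0)
site 0, node FV: F={C} ∪ V={G} → {C,G} (+1)
site 0, node BFRV: BR={C} ∩ FV={C,G} → {C} (+0)
site 0, node QY: Q={A} ∪ Y={C} → {A,C} (+1)
site 0, node HQY: H={G} ∪ QY={A,C} → {A,C,G} (+1)
site 0, node BFHQRVY: BFRV={C} ∩ HQY={A,C,G} → {C} (+0)
site 1, node BR: B={A} ∪ R={G} → {A,G} (+1)
site 1, node FV: F={T} ∪ V={C} → {C,T} (+1)
site 1, node BFRV: BR={A,G} ∪ FV={C,T} → {A,C,G,T} (+1)
site 1, node QY: Q={C} ∪ Y={A} → {A,C} (+1)
site 1, node HQY: H={T} ∪ QY={A,C} → {A,C,T} (+1)
site 1, node BFHQRVY: BFRV={A,C,G,T} ∩ HQY={A,C,T} → {A,C,T} (+0)
site 2, node BR: B={T} ∪ R={A} → {A,T} (+1)
site 2, node FV: F={T} ∪ V={C} → {C,T} (+1)
site 2, node BFRV: BR={A,T} ∩ FV={C,T} → {T} (+0)
site 2, node QY: Q={A} ∪ Y={T} → {A,T} (+1)
site 2, node HQY: H={G} ∪ QY={A,T} → {A,G,T} (+1)
site 2, node BFHQRVY: BFRV={T} ∩ HQY={A,G,T} → {T} (+0)
per-site changes: [3, 5, 4]; total = 12

3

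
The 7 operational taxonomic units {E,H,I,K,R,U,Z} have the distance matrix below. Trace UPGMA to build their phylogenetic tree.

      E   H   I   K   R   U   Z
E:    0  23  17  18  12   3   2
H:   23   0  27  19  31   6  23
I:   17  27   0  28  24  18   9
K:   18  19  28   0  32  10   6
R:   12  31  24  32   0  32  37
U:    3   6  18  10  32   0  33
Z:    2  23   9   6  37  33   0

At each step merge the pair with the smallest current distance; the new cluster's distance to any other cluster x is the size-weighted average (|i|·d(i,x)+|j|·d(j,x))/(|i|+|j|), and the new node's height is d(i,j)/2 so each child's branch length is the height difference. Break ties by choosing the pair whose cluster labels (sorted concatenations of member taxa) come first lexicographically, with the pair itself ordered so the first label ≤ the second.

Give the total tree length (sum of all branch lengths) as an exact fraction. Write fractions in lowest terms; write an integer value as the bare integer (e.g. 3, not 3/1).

227/4

step 1: merge (E,Z) at d=2; branch lengths E→1, Z→1; new cluster EZ
  updated: d(EZ,H)=23, d(EZ,I)=13, d(EZ,K)=12, d(EZ,R)=49/2, d(EZ,U)=18
step 2: merge (H,U) at d=6; branch lengths H→3, U→3; new cluster HU
  updated: d(EZ,HU)=41/2, d(HU,I)=45/2, d(HU,K)=29/2, d(HU,R)=63/2
step 3: merge (EZ,K) at d=12; branch lengths EZ→5, K→6; new cluster EKZ
  updated: d(EKZ,HU)=37/2, d(EKZ,I)=18, d(EKZ,R)=27
step 4: merge (EKZ,I) at d=18; branch lengths EKZ→3, I→9; new cluster EIKZ
  updated: d(EIKZ,HU)=39/2, d(EIKZ,R)=105/4
step 5: merge (EIKZ,HU) at d=39/2; branch lengths EIKZ→3/4, HU→27/4; new cluster EHIKUZ
  updated: d(EHIKUZ,R)=28
step 6: merge (EHIKUZ,R) at d=28; branch lengths EHIKUZ→17/4, R→14; new cluster EHIKRUZ
final tree: (((((E:1,Z:1):5,K:6):3,I:9):3/4,(H:3,U:3):27/4):17/4,R:14)
total length: 227/4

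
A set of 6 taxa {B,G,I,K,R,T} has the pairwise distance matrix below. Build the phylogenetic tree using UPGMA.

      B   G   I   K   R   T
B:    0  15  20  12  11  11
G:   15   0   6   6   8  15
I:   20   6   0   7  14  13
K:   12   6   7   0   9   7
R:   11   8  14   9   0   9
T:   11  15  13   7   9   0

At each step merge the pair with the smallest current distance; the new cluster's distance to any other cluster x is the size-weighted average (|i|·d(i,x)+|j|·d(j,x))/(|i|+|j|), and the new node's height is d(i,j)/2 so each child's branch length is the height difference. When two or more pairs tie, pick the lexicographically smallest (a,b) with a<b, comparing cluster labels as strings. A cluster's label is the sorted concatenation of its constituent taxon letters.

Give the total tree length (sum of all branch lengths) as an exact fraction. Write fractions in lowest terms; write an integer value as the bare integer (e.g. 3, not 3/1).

1. join G+I (d=6) ⇒ GI; edges |G|=3, |I|=3
  updated: d(B,GI)=35/2, d(GI,K)=13/2, d(GI,R)=11, d(GI,T)=14
2. join GI+K (d=13/2) ⇒ GIK; edges |GI|=1/4, |K|=13/4
  updated: d(B,GIK)=47/3, d(GIK,R)=31/3, d(GIK,T)=35/3
3. join R+T (d=9) ⇒ RT; edges |R|=9/2, |T|=9/2
  updated: d(B,RT)=11, d(GIK,RT)=11
4. join B+RT (d=11) ⇒ BRT; edges |B|=11/2, |RT|=1
  updated: d(BRT,GIK)=113/9
5. join BRT+GIK (d=113/9) ⇒ BGIKRT; edges |BRT|=7/9, |GIK|=109/36
final tree: ((B:11/2,(R:9/2,T:9/2):1):7/9,((G:3,I:3):1/4,K:13/4):109/36)
total length: 1037/36

1037/36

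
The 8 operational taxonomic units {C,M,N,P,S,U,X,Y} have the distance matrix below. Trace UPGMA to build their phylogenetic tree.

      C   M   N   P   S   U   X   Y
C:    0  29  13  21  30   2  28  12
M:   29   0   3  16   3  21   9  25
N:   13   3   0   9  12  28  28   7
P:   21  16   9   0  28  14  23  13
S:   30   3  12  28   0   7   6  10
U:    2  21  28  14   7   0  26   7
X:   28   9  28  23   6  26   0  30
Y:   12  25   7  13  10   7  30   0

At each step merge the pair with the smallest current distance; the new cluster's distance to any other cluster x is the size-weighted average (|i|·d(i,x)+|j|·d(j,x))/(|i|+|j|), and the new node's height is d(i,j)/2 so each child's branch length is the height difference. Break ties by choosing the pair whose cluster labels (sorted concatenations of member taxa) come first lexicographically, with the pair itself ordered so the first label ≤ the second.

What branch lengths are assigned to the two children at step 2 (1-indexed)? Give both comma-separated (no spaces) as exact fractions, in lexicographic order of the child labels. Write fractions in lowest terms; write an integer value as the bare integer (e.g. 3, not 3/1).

iteration 1: select C,U (d=2); attach at lengths (1, 1); label the merged cluster CU
  updated: d(CU,M)=25, d(CU,N)=41/2, d(CU,P)=35/2, d(CU,S)=37/2, d(CU,X)=27, d(CU,Y)=19/2
iteration 2: select M,N (d=3); attach at lengths (3/2, 3/2); label the merged cluster MN
  updated: d(CU,MN)=91/4, d(MN,P)=25/2, d(MN,S)=15/2, d(MN,X)=37/2, d(MN,Y)=16
iteration 3: select S,X (d=6); attach at lengths (3, 3); label the merged cluster SX
  updated: d(CU,SX)=91/4, d(MN,SX)=13, d(P,SX)=51/2, d(SX,Y)=20
iteration 4: select CU,Y (d=19/2); attach at lengths (15/4, 19/4); label the merged cluster CUY
  updated: d(CUY,MN)=41/2, d(CUY,P)=16, d(CUY,SX)=131/6
iteration 5: select MN,P (d=25/2); attach at lengths (19/4, 25/4); label the merged cluster MNP
  updated: d(CUY,MNP)=19, d(MNP,SX)=103/6
iteration 6: select MNP,SX (d=103/6); attach at lengths (7/3, 67/12); label the merged cluster MNPSX
  updated: d(CUY,MNPSX)=302/15
iteration 7: select CUY,MNPSX (d=302/15); attach at lengths (319/60, 89/60); label the merged cluster CMNPSUXY
final tree: (((C:1,U:1):15/4,Y:19/4):319/60,(((M:3/2,N:3/2):19/4,P:25/4):7/3,(S:3,X:3):67/12):89/60)
total length: 2713/60

3/2,3/2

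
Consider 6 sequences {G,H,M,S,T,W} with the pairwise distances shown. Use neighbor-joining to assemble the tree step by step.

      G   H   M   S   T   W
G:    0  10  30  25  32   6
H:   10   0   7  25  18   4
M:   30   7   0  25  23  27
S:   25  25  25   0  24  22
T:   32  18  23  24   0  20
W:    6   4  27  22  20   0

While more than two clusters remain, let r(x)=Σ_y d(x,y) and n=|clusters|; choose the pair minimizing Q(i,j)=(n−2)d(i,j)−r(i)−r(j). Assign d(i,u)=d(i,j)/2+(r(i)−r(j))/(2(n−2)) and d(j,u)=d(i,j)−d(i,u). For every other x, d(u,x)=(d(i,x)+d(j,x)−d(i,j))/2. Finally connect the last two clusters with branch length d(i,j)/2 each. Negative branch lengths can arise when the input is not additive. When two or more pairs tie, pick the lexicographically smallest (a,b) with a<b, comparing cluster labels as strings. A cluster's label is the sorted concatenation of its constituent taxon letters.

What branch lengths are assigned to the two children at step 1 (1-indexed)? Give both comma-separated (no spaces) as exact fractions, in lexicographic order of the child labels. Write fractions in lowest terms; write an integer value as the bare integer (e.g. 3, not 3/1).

1. join G+W (d=6, Q=-158) ⇒ GW; edges |G|=6, |W|=0
  updated: d(GW,H)=4, d(GW,M)=51/2, d(GW,S)=41/2, d(GW,T)=23
2. join GW+H (d=4, Q=-115) ⇒ GHW; edges |GW|=31/6, |H|=-7/6
  updated: d(GHW,M)=57/4, d(GHW,S)=83/4, d(GHW,T)=37/2
3. join GHW+M (d=57/4, Q=-349/4) ⇒ GHMW; edges |GHW|=79/16, |M|=149/16
  updated: d(GHMW,S)=63/4, d(GHMW,T)=109/8
4. join GHMW+S (d=63/4, Q=-427/8) ⇒ GHMSW; edges |GHMW|=43/16, |S|=209/16
  updated: d(GHMSW,T)=175/16
5. join GHMSW+T (d=175/16) ⇒ GHMSTW; edges |GHMSW|=175/32, |T|=175/32
final tree: (((((G:6,W:0):31/6,H:-7/6):79/16,M:149/16):43/16,S:209/16):175/32,T:175/32)
total length: 815/16

6,0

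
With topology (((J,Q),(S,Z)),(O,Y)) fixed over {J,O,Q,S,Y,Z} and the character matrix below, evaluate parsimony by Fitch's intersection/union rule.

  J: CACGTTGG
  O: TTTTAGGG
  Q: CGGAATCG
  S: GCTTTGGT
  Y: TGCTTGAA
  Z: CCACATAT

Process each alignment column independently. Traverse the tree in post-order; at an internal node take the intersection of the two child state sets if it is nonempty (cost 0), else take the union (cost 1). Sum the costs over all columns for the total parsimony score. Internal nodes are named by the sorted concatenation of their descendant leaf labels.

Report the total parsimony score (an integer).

[col 0] JQ: children J:{C}, Q:{C} ∩→ {C}; cost 0
[col 0] SZ: children S:{G}, Z:{C} ∪→ {C,G}; cost 1
[col 0] JQSZ: children JQ:{C}, SZ:{C,G} ∩→ {C}; cost 0
[col 0] OY: children O:{T}, Y:{T} ∩→ {T}; cost 0
[col 0] JOQSYZ: children JQSZ:{C}, OY:{T} ∪→ {C,T}; cost 1
[col 1] JQ: children J:{A}, Q:{G} ∪→ {A,G}; cost 1
[col 1] SZ: children S:{C}, Z:{C} ∩→ {C}; cost 0
[col 1] JQSZ: children JQ:{A,G}, SZ:{C} ∪→ {A,C,G}; cost 1
[col 1] OY: children O:{T}, Y:{G} ∪→ {G,T}; cost 1
[col 1] JOQSYZ: children JQSZ:{A,C,G}, OY:{G,T} ∩→ {G}; cost 0
[col 2] JQ: children J:{C}, Q:{G} ∪→ {C,G}; cost 1
[col 2] SZ: children S:{T}, Z:{A} ∪→ {A,T}; cost 1
[col 2] JQSZ: children JQ:{C,G}, SZ:{A,T} ∪→ {A,C,G,T}; cost 1
[col 2] OY: children O:{T}, Y:{C} ∪→ {C,T}; cost 1
[col 2] JOQSYZ: children JQSZ:{A,C,G,T}, OY:{C,T} ∩→ {C,T}; cost 0
[col 3] JQ: children J:{G}, Q:{A} ∪→ {A,G}; cost 1
[col 3] SZ: children S:{T}, Z:{C} ∪→ {C,T}; cost 1
[col 3] JQSZ: children JQ:{A,G}, SZ:{C,T} ∪→ {A,C,G,T}; cost 1
[col 3] OY: children O:{T}, Y:{T} ∩→ {T}; cost 0
[col 3] JOQSYZ: children JQSZ:{A,C,G,T}, OY:{T} ∩→ {T}; cost 0
[col 4] JQ: children J:{T}, Q:{A} ∪→ {A,T}; cost 1
[col 4] SZ: children S:{T}, Z:{A} ∪→ {A,T}; cost 1
[col 4] JQSZ: children JQ:{A,T}, SZ:{A,T} ∩→ {A,T}; cost 0
[col 4] OY: children O:{A}, Y:{T} ∪→ {A,T}; cost 1
[col 4] JOQSYZ: children JQSZ:{A,T}, OY:{A,T} ∩→ {A,T}; cost 0
[col 5] JQ: children J:{T}, Q:{T} ∩→ {T}; cost 0
[col 5] SZ: children S:{G}, Z:{T} ∪→ {G,T}; cost 1
[col 5] JQSZ: children JQ:{T}, SZ:{G,T} ∩→ {T}; cost 0
[col 5] OY: children O:{G}, Y:{G} ∩→ {G}; cost 0
[col 5] JOQSYZ: children JQSZ:{T}, OY:{G} ∪→ {G,T}; cost 1
[col 6] JQ: children J:{G}, Q:{C} ∪→ {C,G}; cost 1
[col 6] SZ: children S:{G}, Z:{A} ∪→ {A,G}; cost 1
[col 6] JQSZ: children JQ:{C,G}, SZ:{A,G} ∩→ {G}; cost 0
[col 6] OY: children O:{G}, Y:{A} ∪→ {A,G}; cost 1
[col 6] JOQSYZ: children JQSZ:{G}, OY:{A,G} ∩→ {G}; cost 0
[col 7] JQ: children J:{G}, Q:{G} ∩→ {G}; cost 0
[col 7] SZ: children S:{T}, Z:{T} ∩→ {T}; cost 0
[col 7] JQSZ: children JQ:{G}, SZ:{T} ∪→ {G,T}; cost 1
[col 7] OY: children O:{G}, Y:{A} ∪→ {A,G}; cost 1
[col 7] JOQSYZ: children JQSZ:{G,T}, OY:{A,G} ∩→ {G}; cost 0
per-site changes: [2, 3, 4, 3, 3, 2, 3, 2]; total = 22

22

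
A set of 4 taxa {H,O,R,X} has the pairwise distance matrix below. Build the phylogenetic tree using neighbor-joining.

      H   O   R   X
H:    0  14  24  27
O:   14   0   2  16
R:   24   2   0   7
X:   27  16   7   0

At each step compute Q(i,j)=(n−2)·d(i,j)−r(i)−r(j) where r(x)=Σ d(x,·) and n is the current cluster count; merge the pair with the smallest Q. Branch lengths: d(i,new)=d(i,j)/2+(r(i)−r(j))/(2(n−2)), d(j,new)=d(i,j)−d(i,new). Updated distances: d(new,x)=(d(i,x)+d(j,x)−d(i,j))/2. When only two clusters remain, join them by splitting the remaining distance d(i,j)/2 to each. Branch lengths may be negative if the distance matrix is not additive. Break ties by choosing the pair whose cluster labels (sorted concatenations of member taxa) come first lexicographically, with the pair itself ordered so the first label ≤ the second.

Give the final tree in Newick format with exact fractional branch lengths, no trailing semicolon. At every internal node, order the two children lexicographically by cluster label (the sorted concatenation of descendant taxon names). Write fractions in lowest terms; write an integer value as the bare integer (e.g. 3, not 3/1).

(((H:61/4,O:-5/4):27/4,R:-3/4):31/8,X:31/8)

1. join H+O (d=14, Q=-69) ⇒ HO; edges |H|=61/4, |O|=-5/4
  updated: d(HO,R)=6, d(HO,X)=29/2
2. join HO+R (d=6, Q=-55/2) ⇒ HOR; edges |HO|=27/4, |R|=-3/4
  updated: d(HOR,X)=31/4
3. join HOR+X (d=31/4) ⇒ HORX; edges |HOR|=31/8, |X|=31/8
final tree: (((H:61/4,O:-5/4):27/4,R:-3/4):31/8,X:31/8)
total length: 111/4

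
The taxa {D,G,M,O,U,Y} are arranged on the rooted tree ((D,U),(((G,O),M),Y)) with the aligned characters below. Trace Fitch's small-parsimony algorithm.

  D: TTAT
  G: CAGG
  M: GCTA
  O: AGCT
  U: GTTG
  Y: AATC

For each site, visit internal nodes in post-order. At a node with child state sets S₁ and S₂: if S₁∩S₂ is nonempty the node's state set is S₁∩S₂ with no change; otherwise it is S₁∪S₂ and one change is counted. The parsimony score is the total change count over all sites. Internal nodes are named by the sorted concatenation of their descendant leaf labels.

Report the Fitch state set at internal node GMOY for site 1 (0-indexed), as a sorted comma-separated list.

site 0, node DU: D={T} ∪ U={G} → {G,T} (+1)
site 0, node GO: G={C} ∪ O={A} → {A,C} (+1)
site 0, node GMO: GO={A,C} ∪ M={G} → {A,C,G} (+1)
site 0, node GMOY: GMO={A,C,G} ∩ Y={A} → {A} (+0)
site 0, node DGMOUY: DU={G,T} ∪ GMOY={A} → {A,G,T} (+1)
site 1, node DU: D={T} ∩ U={T} → {T} (+0)
site 1, node GO: G={A} ∪ O={G} → {A,G} (+1)
site 1, node GMO: GO={A,G} ∪ M={C} → {A,C,G} (+1)
site 1, node GMOY: GMO={A,C,G} ∩ Y={A} → {A} (+0)
site 1, node DGMOUY: DU={T} ∪ GMOY={A} → {A,T} (+1)
site 2, node DU: D={A} ∪ U={T} → {A,T} (+1)
site 2, node GO: G={G} ∪ O={C} → {C,G} (+1)
site 2, node GMO: GO={C,G} ∪ M={T} → {C,G,T} (+1)
site 2, node GMOY: GMO={C,G,T} ∩ Y={T} → {T} (+0)
site 2, node DGMOUY: DU={A,T} ∩ GMOY={T} → {T} (+0)
site 3, node DU: D={T} ∪ U={G} → {G,T} (+1)
site 3, node GO: G={G} ∪ O={T} → {G,T} (+1)
site 3, node GMO: GO={G,T} ∪ M={A} → {A,G,T} (+1)
site 3, node GMOY: GMO={A,G,T} ∪ Y={C} → {A,C,G,T} (+1)
site 3, node DGMOUY: DU={G,T} ∩ GMOY={A,C,G,T} → {G,T} (+0)
per-site changes: [4, 3, 3, 4]; total = 14

A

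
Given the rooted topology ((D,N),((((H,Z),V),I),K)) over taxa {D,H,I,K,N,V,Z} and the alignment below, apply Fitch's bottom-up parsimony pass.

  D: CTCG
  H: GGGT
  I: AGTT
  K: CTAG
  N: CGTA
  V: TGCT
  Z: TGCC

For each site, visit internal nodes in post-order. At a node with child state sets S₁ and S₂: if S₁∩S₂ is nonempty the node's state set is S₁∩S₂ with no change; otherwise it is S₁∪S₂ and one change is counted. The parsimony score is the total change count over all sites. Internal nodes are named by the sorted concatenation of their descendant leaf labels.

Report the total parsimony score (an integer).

[col 0] DN: children D:{C}, N:{C} ∩→ {C}; cost 0
[col 0] HZ: children H:{G}, Z:{T} ∪→ {G,T}; cost 1
[col 0] HVZ: children HZ:{G,T}, V:{T} ∩→ {T}; cost 0
[col 0] HIVZ: children HVZ:{T}, I:{A} ∪→ {A,T}; cost 1
[col 0] HIKVZ: children HIVZ:{A,T}, K:{C} ∪→ {A,C,T}; cost 1
[col 0] DHIKNVZ: children DN:{C}, HIKVZ:{A,C,T} ∩→ {C}; cost 0
[col 1] DN: children D:{T}, N:{G} ∪→ {G,T}; cost 1
[col 1] HZ: children H:{G}, Z:{G} ∩→ {G}; cost 0
[col 1] HVZ: children HZ:{G}, V:{G} ∩→ {G}; cost 0
[col 1] HIVZ: children HVZ:{G}, I:{G} ∩→ {G}; cost 0
[col 1] HIKVZ: children HIVZ:{G}, K:{T} ∪→ {G,T}; cost 1
[col 1] DHIKNVZ: children DN:{G,T}, HIKVZ:{G,T} ∩→ {G,T}; cost 0
[col 2] DN: children D:{C}, N:{T} ∪→ {C,T}; cost 1
[col 2] HZ: children H:{G}, Z:{C} ∪→ {C,G}; cost 1
[col 2] HVZ: children HZ:{C,G}, V:{C} ∩→ {C}; cost 0
[col 2] HIVZ: children HVZ:{C}, I:{T} ∪→ {C,T}; cost 1
[col 2] HIKVZ: children HIVZ:{C,T}, K:{A} ∪→ {A,C,T}; cost 1
[col 2] DHIKNVZ: children DN:{C,T}, HIKVZ:{A,C,T} ∩→ {C,T}; cost 0
[col 3] DN: children D:{G}, N:{A} ∪→ {A,G}; cost 1
[col 3] HZ: children H:{T}, Z:{C} ∪→ {C,T}; cost 1
[col 3] HVZ: children HZ:{C,T}, V:{T} ∩→ {T}; cost 0
[col 3] HIVZ: children HVZ:{T}, I:{T} ∩→ {T}; cost 0
[col 3] HIKVZ: children HIVZ:{T}, K:{G} ∪→ {G,T}; cost 1
[col 3] DHIKNVZ: children DN:{A,G}, HIKVZ:{G,T} ∩→ {G}; cost 0
per-site changes: [3, 2, 4, 3]; total = 12

12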